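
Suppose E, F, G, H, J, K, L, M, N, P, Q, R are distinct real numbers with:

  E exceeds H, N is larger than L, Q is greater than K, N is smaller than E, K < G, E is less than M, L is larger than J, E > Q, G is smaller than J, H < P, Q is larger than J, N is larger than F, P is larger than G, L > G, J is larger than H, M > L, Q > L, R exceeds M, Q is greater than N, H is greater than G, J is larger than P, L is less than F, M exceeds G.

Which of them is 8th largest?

J

The consecutive relations fix a unique order: K < G < H < P < J < L < F < N < Q < E < M < R.
The 8th largest is J.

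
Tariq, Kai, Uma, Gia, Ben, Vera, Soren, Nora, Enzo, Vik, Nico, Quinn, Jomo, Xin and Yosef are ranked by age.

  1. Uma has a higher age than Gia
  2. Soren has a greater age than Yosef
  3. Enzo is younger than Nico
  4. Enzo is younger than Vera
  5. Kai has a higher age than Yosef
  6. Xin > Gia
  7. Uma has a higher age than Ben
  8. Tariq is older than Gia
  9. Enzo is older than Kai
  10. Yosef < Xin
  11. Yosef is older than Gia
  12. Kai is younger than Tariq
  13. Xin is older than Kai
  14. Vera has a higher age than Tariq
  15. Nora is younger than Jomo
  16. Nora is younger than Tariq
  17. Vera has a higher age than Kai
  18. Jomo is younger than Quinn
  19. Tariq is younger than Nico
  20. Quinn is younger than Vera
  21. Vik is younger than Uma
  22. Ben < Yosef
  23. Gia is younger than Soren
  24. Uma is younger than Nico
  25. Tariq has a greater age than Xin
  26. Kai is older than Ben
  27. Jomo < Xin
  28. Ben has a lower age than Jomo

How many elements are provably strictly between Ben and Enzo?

2

The relations place Ben below Enzo. An element lies strictly between them when it is forced above Ben and also forced below Enzo.
Above Ben: {Yosef, Kai, Uma, Jomo, Xin, Tariq, Soren, Quinn, Vera, Nico}. Below Enzo: {Gia, Yosef, Kai}.
Intersection: {Yosef, Kai} — 2.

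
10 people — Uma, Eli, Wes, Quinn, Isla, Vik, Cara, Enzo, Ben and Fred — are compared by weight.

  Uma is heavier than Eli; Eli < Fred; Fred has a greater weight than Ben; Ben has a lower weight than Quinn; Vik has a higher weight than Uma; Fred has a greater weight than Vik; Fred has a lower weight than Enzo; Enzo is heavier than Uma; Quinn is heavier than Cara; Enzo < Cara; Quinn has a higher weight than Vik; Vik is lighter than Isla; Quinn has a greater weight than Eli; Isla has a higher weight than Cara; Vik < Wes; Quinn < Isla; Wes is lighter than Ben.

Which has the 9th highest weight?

Uma

Chaining the given pairs: Eli < Uma < Vik < Wes < Ben < Fred < Enzo < Cara < Quinn < Isla.
The 9th largest is Uma.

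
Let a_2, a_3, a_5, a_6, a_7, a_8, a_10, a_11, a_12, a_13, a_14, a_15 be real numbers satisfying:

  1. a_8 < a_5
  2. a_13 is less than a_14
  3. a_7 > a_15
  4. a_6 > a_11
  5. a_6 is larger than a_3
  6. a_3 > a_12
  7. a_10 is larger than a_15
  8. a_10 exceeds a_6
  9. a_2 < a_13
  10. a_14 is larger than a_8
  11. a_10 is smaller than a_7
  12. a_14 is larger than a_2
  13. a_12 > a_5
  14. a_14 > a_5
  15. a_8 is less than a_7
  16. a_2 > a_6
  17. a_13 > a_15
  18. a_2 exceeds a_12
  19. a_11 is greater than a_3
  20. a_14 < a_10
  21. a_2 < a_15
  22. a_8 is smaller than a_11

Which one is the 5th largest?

Piecing the relations together gives one ordering: a_8 < a_5 < a_12 < a_3 < a_11 < a_6 < a_2 < a_15 < a_13 < a_14 < a_10 < a_7.
The 5th largest is a_15.

a_15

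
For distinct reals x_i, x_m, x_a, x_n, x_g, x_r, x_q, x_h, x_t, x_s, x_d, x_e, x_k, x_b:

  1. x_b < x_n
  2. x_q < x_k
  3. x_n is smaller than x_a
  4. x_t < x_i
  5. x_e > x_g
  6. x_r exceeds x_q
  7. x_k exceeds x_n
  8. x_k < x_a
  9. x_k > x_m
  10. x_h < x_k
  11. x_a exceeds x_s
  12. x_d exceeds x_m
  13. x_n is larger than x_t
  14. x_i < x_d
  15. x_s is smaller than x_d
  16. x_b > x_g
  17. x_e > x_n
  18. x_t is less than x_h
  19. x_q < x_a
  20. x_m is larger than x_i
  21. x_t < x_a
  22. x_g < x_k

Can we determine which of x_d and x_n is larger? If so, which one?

Following every chain through x_n: above x_n we get x_k, x_e, x_a; below x_n we get x_g, x_t, x_b.
x_d is not reached, and no chain runs the other way from x_d to x_n.
So the given relations leave the order of x_n and x_d undetermined.

undetermined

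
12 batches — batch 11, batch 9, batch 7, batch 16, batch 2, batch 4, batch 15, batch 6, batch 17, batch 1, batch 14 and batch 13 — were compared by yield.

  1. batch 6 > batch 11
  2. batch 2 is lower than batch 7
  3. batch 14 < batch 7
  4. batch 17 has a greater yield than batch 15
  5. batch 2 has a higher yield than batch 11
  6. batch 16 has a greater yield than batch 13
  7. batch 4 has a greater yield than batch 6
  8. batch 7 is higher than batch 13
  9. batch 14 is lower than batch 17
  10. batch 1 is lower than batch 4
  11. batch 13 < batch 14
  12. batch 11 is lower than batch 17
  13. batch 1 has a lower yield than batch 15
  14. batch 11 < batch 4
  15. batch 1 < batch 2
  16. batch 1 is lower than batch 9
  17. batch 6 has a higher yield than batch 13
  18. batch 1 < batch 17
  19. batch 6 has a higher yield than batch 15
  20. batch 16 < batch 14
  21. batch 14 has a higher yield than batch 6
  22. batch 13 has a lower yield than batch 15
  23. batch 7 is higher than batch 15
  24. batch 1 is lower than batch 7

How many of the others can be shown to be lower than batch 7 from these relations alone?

The elements the relations force below batch 7 are batch 13, batch 1, batch 15, batch 16, batch 11, batch 6, batch 14, batch 2 — no chain reaches any other.
That is 8.

8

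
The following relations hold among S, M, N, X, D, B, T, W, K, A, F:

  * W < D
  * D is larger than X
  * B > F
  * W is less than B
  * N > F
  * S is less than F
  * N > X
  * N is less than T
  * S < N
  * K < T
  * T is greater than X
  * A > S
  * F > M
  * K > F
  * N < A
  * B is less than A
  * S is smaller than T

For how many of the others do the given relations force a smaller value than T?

6

Directly below T: S, X, K, N.
One step further: F (5 so far).
One step further: M (6 so far).
No other element is forced below T by the given relations, so the count is 6.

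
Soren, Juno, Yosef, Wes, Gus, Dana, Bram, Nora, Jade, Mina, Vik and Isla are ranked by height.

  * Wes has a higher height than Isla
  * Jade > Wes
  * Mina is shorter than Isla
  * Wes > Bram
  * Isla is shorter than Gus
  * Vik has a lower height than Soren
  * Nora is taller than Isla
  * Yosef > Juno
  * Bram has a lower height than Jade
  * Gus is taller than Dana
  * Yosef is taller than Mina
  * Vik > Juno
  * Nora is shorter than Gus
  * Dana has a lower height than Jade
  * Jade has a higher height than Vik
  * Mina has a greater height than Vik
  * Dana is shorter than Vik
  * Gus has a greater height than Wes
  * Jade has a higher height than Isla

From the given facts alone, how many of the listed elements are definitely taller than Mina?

6

The elements the relations force above Mina are Isla, Wes, Yosef, Nora, Gus, Jade — no chain reaches any other.
That is 6.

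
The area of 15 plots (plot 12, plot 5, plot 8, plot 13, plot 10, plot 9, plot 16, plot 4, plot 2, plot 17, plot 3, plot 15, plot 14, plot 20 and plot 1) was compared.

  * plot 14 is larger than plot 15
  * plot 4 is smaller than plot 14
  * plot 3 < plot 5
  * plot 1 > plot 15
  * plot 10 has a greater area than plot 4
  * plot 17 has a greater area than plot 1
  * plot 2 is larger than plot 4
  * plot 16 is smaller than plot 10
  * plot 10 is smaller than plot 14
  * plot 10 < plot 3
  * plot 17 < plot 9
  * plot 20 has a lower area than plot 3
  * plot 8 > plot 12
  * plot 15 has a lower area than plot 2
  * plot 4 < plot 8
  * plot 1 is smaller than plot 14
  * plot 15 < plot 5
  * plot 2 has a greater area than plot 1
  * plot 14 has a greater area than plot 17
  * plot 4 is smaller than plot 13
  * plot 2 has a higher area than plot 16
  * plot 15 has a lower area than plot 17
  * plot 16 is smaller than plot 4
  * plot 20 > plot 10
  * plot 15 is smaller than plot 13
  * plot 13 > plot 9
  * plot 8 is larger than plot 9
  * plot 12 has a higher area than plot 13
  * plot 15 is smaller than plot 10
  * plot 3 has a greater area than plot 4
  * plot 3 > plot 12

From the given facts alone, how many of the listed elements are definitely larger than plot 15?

Directly above plot 15: plot 10, plot 1, plot 17, plot 13, plot 5, plot 14, plot 2.
One step further: plot 9, plot 12, plot 20, plot 3 (11 so far).
One step further: plot 8 (12 so far).
No other element is forced above plot 15 by the given relations, so the count is 12.

12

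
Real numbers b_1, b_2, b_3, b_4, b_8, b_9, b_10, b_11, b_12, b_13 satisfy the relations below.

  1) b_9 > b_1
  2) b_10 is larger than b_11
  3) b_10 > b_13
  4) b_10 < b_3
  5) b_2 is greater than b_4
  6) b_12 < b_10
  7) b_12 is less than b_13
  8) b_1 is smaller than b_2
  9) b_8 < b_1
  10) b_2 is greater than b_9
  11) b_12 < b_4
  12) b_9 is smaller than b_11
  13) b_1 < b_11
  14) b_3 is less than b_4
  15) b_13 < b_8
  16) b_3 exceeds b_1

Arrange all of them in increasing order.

b_12 < b_13 < b_8 < b_1 < b_9 < b_11 < b_10 < b_3 < b_4 < b_2

Nothing is placed below b_12, so it is least; from there b_12 < b_13; b_13 < b_8; b_8 < b_1; b_1 < b_9; b_9 < b_11; b_11 < b_10; b_10 < b_3; b_3 < b_4; b_4 < b_2, each given directly.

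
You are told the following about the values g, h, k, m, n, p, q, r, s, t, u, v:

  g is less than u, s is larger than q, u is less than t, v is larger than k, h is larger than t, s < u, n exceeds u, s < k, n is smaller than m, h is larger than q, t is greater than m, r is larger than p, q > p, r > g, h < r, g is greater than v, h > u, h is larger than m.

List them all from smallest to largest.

Nothing is placed below p, so it is least; from there p < q; q < s; s < k; k < v; v < g; g < u; u < n; n < m; m < t; t < h; h < r, each given directly.

p < q < s < k < v < g < u < n < m < t < h < r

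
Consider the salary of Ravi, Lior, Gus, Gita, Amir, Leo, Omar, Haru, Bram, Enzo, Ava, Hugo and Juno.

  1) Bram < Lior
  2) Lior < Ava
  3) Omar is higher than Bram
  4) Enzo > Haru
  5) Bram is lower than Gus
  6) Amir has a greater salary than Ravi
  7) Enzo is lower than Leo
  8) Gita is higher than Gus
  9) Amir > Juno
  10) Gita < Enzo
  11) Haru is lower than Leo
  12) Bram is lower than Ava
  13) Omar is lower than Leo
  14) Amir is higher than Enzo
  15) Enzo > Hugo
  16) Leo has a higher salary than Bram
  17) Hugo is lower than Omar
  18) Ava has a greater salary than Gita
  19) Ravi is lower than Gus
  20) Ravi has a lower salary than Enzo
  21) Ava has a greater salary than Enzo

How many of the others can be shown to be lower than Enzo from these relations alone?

6

The elements the relations force below Enzo are Hugo, Bram, Ravi, Gus, Haru, Gita — no chain reaches any other.
That is 6.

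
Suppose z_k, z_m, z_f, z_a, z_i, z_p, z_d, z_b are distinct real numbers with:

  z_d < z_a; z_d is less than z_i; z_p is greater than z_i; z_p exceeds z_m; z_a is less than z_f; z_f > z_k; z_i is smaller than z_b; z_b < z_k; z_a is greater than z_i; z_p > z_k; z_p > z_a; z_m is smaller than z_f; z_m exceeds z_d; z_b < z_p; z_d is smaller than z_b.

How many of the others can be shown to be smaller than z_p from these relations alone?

6

From z_p the given relations immediately reach z_i, z_b, z_m, z_k, z_a.
From those, z_d — 6 in total.
Nothing else is reachable below z_p; 6 in all.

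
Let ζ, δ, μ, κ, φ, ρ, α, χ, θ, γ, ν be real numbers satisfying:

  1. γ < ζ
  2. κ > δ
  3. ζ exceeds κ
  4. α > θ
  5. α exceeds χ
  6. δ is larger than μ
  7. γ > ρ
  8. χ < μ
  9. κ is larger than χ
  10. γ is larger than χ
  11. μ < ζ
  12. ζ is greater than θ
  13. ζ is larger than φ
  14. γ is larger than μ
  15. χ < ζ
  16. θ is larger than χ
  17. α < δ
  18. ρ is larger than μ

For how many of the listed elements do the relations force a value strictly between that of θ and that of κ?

Chaining upward from θ reaches: α, δ, ζ.
Chaining downward from κ reaches: χ, μ, α, δ.
Strictly between θ and κ are those in both lists: α, δ — 2 elements.

2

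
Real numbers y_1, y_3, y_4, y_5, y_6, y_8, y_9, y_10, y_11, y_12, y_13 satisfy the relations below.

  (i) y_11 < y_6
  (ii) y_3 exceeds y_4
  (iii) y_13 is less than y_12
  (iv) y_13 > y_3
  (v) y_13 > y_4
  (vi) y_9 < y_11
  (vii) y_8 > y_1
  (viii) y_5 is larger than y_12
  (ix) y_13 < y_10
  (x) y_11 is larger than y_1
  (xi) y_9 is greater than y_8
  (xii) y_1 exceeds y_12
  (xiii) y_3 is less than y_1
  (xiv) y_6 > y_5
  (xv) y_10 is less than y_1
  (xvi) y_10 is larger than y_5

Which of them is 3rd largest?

y_9

Chaining the given pairs: y_4 < y_3 < y_13 < y_12 < y_5 < y_10 < y_1 < y_8 < y_9 < y_11 < y_6.
Counting 3 from the largest end gives y_9.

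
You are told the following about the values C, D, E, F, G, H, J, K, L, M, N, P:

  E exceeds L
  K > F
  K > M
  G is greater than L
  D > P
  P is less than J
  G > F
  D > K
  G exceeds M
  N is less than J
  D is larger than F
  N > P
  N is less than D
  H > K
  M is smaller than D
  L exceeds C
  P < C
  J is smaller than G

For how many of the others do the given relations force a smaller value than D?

5

The elements the relations force below D are M, P, F, N, K — no chain reaches any other.
That is 5.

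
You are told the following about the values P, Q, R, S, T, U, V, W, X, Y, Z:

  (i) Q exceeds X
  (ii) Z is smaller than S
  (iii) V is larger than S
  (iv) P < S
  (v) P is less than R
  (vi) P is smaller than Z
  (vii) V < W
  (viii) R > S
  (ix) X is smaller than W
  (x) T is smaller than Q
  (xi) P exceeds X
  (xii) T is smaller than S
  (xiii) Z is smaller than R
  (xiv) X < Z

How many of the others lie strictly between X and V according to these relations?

3

Chaining upward from X reaches: P, Z, Q, S, R, W.
Chaining downward from V reaches: T, P, Z, S.
Strictly between X and V are those in both lists: P, Z, S — 3 elements.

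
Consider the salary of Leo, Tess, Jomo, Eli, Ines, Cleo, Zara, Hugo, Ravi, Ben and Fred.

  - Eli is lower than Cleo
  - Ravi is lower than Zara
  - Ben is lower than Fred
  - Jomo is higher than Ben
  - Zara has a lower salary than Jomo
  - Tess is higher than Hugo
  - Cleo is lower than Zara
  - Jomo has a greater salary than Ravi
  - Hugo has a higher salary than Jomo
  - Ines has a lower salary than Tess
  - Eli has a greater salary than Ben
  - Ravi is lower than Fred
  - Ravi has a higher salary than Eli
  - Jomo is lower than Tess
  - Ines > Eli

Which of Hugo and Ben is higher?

Link the given pairs in sequence: Ben < Eli; Eli < Ravi; Ravi < Zara; Zara < Jomo; Jomo < Hugo.
Together: Ben < Eli < Ravi < Zara < Jomo < Hugo.
So Ben < Hugo; Hugo is the higher of the two.

Hugo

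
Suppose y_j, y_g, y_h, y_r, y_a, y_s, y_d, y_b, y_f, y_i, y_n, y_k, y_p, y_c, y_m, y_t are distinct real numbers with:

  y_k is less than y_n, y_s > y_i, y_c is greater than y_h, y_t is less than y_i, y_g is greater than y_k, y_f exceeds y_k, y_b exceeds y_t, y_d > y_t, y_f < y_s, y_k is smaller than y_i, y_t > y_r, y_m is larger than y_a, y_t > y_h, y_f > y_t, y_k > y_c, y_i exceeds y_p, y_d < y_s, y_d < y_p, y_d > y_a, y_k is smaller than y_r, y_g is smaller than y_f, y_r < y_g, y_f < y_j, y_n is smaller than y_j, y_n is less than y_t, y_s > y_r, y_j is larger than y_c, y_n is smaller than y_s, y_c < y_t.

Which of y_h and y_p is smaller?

y_h

y_h < y_c and y_c < y_k give y_h < y_k.
Then y_k < y_n extends the chain to y_n.
Then y_n < y_t extends the chain to y_t.
With y_t < y_d: y_h < y_c < y_k < y_n < y_t < y_d.
Then y_d < y_p extends the chain to y_p.
So y_h < y_p; y_h is the smaller of the two.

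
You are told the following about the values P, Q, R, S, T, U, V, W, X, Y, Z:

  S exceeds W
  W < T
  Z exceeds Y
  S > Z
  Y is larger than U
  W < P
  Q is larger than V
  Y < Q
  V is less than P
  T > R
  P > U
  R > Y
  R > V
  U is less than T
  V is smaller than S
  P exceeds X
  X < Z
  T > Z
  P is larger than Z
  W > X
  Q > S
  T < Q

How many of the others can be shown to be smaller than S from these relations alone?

6

Directly below S: W, V, Z.
One step further: X, Y (5 so far).
One step further: U (6 so far).
No other element is forced below S by the given relations, so the count is 6.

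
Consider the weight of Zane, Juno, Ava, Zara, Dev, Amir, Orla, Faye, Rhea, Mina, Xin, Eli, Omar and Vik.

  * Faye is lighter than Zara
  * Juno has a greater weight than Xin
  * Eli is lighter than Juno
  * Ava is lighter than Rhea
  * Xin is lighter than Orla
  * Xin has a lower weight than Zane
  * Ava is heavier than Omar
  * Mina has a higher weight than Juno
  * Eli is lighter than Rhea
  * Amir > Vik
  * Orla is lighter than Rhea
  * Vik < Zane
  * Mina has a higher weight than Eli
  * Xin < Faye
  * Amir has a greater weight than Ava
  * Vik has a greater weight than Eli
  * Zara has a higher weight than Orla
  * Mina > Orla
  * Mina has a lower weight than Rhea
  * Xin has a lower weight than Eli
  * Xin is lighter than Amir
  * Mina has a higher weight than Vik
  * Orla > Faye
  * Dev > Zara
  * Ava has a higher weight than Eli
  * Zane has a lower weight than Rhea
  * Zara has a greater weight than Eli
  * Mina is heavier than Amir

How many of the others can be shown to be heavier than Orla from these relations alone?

The elements the relations force above Orla are Zara, Mina, Dev, Rhea — no chain reaches any other.
That is 4.

4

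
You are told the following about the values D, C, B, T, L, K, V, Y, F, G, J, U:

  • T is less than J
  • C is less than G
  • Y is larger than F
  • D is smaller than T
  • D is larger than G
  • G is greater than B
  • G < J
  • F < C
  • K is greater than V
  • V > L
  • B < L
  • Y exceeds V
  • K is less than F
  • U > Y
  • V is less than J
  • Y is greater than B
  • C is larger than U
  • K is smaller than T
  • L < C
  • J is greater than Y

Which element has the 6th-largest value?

U

Piecing the relations together gives one ordering: B < L < V < K < F < Y < U < C < G < D < T < J.
Counting 6 from the largest end gives U.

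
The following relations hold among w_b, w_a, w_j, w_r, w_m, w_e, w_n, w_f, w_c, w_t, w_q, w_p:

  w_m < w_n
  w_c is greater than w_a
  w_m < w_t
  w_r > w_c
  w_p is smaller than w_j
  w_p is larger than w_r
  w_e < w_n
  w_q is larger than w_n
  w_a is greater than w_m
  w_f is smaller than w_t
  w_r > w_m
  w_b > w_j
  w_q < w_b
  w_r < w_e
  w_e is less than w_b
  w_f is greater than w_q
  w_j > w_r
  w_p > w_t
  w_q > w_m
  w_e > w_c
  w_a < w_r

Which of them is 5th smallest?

Piecing the relations together gives one ordering: w_m < w_a < w_c < w_r < w_e < w_n < w_q < w_f < w_t < w_p < w_j < w_b.
The 5th smallest is w_e.

w_e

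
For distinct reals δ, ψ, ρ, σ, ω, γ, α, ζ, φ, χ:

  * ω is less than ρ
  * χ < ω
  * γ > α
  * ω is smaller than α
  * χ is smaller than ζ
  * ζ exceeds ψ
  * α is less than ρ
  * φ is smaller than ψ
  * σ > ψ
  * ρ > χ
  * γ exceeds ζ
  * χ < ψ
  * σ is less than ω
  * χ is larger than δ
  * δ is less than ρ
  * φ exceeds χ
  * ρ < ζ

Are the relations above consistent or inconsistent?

Every relation is compatible with δ < χ < φ < ψ < σ < ω < α < ρ < ζ < γ; the set is consistent.

consistent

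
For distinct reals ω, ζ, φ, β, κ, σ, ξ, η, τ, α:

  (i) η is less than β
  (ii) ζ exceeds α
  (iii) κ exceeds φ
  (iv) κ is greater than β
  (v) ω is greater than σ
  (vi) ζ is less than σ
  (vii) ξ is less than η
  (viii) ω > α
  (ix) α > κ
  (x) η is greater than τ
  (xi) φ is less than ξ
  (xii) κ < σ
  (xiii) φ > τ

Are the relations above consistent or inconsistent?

The single ordering τ < φ < ξ < η < β < κ < α < ζ < σ < ω satisfies every listed relation, so no contradiction arises.

consistent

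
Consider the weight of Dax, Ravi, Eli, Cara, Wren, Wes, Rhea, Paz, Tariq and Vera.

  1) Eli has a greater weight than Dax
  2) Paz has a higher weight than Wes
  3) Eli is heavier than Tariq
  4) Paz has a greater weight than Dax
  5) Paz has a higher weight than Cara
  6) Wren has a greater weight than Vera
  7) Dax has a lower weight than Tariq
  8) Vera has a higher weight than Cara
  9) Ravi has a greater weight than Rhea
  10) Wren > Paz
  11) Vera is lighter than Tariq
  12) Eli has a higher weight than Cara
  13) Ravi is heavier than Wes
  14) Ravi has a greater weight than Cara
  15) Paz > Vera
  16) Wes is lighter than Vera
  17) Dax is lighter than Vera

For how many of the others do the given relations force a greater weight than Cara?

6

From Cara the given relations immediately reach Vera, Paz, Ravi, Eli.
From those, Wren, Tariq — 6 in total.
Nothing else is reachable above Cara; 6 in all.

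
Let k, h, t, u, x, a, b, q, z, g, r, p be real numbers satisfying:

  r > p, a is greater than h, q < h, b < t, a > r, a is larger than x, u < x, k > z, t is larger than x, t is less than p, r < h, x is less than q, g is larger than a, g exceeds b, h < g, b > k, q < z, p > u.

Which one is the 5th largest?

p

The consecutive relations fix a unique order: u < x < q < z < k < b < t < p < r < h < a < g.
The 5th largest is p.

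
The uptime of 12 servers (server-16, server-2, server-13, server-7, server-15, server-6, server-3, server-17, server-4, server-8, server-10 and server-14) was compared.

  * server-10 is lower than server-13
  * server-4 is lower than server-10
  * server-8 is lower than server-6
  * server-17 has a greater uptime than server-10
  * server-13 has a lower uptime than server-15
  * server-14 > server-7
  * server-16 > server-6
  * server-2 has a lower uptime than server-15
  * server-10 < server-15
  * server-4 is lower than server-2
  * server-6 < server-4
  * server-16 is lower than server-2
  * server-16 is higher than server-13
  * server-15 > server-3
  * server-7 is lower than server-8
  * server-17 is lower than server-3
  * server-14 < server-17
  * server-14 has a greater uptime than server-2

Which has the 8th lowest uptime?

Chaining the given pairs: server-7 < server-8 < server-6 < server-4 < server-10 < server-13 < server-16 < server-2 < server-14 < server-17 < server-3 < server-15.
Counting 8 from the smallest end gives server-2.

server-2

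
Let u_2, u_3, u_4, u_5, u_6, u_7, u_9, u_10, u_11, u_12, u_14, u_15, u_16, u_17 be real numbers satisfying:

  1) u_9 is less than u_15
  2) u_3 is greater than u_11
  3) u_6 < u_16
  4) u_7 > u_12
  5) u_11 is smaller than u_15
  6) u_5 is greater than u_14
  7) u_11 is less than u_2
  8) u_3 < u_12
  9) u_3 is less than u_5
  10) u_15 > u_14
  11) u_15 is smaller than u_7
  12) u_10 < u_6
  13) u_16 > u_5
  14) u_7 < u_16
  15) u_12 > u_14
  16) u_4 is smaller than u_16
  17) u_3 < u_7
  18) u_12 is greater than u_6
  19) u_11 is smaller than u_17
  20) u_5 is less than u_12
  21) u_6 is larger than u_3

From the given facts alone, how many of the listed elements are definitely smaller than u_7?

The elements the relations force below u_7 are u_11, u_3, u_10, u_6, u_14, u_9, u_5, u_12, u_15 — no chain reaches any other.
That is 9.

9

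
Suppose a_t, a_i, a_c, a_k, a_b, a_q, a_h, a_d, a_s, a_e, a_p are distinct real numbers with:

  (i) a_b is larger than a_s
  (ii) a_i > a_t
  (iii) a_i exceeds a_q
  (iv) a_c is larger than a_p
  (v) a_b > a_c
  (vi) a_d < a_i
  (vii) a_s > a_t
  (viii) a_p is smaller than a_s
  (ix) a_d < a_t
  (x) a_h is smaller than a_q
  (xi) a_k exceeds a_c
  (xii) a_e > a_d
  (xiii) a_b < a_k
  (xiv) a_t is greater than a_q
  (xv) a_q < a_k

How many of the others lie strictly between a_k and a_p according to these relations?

3

Chaining upward from a_p reaches: a_c, a_s, a_b.
Chaining downward from a_k reaches: a_h, a_q, a_c, a_d, a_t, a_s, a_b.
Strictly between a_p and a_k are those in both lists: a_c, a_s, a_b — 3 elements.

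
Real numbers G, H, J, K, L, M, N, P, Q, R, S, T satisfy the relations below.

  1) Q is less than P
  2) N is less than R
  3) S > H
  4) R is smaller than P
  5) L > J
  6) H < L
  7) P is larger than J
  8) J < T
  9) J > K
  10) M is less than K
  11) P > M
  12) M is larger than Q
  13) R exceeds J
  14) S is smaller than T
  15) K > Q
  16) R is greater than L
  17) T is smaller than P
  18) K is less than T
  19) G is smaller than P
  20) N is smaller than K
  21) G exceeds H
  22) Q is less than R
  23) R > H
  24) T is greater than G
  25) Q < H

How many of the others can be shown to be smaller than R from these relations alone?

7

From R the given relations immediately reach Q, N, H, J, L.
From those, K — 6 in total.
From those, M — 7 in total.
No other element is forced below R by the given relations, so the count is 7.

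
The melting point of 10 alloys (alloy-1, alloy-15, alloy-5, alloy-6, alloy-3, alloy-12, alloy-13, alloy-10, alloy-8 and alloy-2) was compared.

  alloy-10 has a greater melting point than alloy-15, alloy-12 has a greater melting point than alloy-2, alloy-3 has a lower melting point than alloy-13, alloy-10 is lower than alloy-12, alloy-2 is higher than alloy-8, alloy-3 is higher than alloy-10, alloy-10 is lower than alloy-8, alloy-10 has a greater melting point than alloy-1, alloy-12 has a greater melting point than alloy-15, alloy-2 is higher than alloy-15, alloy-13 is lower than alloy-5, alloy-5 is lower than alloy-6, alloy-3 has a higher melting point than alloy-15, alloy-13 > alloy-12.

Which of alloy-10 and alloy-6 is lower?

alloy-10

alloy-10 < alloy-8 < alloy-2 < alloy-12 < alloy-13 < alloy-5 < alloy-6, by transitivity through alloy-8, alloy-2, alloy-12, alloy-13, alloy-5.
So alloy-10 < alloy-6; alloy-10 is the lower of the two.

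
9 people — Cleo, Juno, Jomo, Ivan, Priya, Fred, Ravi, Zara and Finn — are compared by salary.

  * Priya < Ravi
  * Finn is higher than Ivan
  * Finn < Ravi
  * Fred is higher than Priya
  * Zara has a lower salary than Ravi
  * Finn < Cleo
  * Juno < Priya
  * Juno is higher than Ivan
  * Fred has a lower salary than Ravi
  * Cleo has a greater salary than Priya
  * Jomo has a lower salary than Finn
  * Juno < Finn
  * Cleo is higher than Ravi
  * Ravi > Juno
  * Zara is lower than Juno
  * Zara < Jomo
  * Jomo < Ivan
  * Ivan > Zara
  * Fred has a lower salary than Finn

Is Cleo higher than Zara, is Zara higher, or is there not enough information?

Chaining the given relations: Zara < Jomo < Ivan < Juno < Priya < Fred < Finn < Ravi < Cleo.
So Cleo is higher.

Cleo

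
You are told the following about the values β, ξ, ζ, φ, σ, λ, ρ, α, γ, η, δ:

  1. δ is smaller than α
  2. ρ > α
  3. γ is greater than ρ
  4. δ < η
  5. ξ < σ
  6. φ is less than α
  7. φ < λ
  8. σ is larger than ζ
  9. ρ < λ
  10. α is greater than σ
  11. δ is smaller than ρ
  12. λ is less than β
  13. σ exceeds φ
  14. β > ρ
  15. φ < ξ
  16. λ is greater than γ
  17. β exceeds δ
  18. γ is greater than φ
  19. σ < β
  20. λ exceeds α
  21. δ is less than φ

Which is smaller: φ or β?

Chaining the given relations: φ < ξ < σ < α < ρ < γ < λ < β.
So φ < β; φ is the smaller of the two.

φ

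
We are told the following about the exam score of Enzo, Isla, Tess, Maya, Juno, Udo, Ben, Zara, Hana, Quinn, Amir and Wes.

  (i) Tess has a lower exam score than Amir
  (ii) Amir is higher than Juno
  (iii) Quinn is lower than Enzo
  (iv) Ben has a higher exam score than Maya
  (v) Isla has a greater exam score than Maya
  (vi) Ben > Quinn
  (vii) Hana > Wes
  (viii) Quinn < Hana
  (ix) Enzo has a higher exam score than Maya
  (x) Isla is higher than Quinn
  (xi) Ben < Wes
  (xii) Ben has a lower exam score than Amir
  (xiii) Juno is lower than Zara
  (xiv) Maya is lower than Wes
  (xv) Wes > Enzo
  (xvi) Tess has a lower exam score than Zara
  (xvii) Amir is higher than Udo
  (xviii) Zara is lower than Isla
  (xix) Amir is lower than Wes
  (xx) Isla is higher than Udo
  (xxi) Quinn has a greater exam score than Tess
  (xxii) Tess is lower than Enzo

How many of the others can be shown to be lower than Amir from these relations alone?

6

The elements the relations force below Amir are Tess, Maya, Udo, Quinn, Juno, Ben — no chain reaches any other.
That is 6.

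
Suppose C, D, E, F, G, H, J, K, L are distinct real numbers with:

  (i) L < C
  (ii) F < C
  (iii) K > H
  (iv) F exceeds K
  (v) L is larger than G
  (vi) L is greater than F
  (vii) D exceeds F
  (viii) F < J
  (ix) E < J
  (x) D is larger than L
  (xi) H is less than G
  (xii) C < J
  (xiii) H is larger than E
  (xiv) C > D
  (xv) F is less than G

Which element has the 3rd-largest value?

The consecutive relations fix a unique order: E < H < K < F < G < L < D < C < J.
Counting 3 from the largest end gives D.

D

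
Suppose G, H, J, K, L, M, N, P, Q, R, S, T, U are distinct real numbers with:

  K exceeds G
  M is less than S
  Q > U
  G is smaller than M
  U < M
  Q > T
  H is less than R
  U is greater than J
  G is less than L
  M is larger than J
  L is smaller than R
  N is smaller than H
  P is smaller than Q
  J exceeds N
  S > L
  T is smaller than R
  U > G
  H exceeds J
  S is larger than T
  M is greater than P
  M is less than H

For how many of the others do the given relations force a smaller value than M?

5

The elements the relations force below M are N, P, J, G, U — no chain reaches any other.
That is 5.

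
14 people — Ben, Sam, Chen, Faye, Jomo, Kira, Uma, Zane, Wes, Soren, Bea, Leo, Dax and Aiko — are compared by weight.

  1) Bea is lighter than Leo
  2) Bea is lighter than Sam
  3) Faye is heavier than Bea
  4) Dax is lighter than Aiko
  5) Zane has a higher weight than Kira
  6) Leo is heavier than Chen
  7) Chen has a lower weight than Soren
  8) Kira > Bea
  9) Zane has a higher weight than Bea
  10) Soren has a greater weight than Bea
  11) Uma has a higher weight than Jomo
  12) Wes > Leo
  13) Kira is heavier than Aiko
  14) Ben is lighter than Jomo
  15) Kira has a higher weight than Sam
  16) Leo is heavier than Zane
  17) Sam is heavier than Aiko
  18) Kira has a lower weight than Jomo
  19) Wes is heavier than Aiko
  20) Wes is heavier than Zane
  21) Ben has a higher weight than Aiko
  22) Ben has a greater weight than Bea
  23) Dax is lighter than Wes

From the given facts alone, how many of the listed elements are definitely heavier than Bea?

The elements the relations force above Bea are Sam, Kira, Zane, Faye, Leo, Ben, Jomo, Soren, Uma, Wes — no chain reaches any other.
That is 10.

10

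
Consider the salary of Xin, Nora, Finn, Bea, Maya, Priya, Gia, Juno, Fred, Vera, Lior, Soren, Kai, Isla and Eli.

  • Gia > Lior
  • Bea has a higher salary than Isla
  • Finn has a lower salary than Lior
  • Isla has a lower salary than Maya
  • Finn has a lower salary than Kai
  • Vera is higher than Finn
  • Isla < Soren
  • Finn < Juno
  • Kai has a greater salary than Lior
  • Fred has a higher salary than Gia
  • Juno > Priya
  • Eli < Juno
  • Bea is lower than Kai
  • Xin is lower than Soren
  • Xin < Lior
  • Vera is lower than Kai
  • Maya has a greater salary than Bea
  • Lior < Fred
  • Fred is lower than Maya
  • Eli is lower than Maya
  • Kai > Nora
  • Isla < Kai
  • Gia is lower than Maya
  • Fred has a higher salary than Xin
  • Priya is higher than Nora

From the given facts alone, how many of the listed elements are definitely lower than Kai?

Directly below Kai: Isla, Finn, Lior, Bea, Nora, Vera.
One step further: Xin (7 so far).
Nothing else is reachable below Kai; 7 in all.

7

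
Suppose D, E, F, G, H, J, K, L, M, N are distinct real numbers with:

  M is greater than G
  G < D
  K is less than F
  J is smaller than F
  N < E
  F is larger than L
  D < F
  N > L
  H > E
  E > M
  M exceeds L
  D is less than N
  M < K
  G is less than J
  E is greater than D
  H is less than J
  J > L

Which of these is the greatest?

F

Chaining downward from F: directly below it, L, D, K, J; then G, M, H; then E; then N.
That covers every other element, and nothing is given above F, so F is the greatest.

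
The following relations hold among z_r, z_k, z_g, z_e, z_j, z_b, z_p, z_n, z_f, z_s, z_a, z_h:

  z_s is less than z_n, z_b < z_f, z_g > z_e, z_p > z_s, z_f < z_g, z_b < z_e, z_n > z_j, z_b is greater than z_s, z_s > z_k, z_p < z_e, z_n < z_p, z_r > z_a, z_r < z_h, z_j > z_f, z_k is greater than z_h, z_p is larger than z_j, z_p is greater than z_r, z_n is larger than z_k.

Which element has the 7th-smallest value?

z_f

Chaining the given pairs: z_a < z_r < z_h < z_k < z_s < z_b < z_f < z_j < z_n < z_p < z_e < z_g.
The 7th smallest is z_f.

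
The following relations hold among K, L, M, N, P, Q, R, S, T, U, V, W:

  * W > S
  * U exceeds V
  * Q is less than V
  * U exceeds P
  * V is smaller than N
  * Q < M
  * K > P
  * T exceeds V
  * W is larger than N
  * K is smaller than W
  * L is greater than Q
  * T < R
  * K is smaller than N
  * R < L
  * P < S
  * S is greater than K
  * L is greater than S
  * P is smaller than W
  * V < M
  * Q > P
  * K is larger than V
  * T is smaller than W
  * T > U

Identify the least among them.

Chaining upward from P: directly above it, Q, U, K, S, W; then V, T, N, M, L; then R.
That covers every other element, and nothing is given below P, so P is the least.

P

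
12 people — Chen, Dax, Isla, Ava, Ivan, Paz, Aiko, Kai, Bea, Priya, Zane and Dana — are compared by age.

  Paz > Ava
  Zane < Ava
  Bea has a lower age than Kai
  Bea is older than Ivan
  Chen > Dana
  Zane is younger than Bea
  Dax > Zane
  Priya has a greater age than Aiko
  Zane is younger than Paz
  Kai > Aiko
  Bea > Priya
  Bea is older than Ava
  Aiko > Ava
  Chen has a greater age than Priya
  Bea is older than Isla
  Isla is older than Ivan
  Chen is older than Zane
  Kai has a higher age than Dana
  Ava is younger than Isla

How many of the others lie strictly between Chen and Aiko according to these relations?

The relations place Aiko below Chen. An element lies strictly between them when it is forced above Aiko and also forced below Chen.
Above Aiko: {Priya, Bea, Kai}. Below Chen: {Zane, Ava, Priya, Dana}.
Intersection: {Priya} — 1.

1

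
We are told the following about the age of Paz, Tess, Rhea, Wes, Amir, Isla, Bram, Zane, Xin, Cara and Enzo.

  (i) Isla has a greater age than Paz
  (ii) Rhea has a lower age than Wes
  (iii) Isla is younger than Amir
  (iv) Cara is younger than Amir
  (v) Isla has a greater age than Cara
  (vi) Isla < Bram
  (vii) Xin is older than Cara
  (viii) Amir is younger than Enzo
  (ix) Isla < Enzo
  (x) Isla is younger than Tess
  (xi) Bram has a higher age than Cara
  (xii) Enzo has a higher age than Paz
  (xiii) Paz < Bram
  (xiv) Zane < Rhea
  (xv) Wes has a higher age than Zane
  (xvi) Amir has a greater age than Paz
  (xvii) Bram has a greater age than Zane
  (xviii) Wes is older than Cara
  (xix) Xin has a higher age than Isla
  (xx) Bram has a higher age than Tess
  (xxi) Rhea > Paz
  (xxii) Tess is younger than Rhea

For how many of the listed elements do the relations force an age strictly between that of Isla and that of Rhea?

Chaining upward from Isla reaches: Amir, Xin, Tess, Bram, Enzo, Wes.
Chaining downward from Rhea reaches: Cara, Paz, Zane, Tess.
Strictly between Isla and Rhea are those in both lists: Tess — 1 element.

1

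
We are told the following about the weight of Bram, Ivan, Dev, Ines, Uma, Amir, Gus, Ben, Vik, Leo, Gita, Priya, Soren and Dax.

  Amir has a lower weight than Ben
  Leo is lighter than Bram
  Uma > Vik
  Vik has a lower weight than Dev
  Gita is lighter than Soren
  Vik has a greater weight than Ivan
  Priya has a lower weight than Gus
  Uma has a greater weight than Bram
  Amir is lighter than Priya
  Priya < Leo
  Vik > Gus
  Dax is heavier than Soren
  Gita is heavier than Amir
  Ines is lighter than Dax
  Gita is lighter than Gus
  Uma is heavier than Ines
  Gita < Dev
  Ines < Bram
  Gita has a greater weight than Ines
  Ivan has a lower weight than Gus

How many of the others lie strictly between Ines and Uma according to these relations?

Chaining upward from Ines reaches: Gita, Soren, Bram, Gus, Dax, Vik, Dev.
Chaining downward from Uma reaches: Amir, Gita, Priya, Leo, Ivan, Bram, Gus, Vik.
Strictly between Ines and Uma are those in both lists: Gita, Bram, Gus, Vik — 4 elements.

4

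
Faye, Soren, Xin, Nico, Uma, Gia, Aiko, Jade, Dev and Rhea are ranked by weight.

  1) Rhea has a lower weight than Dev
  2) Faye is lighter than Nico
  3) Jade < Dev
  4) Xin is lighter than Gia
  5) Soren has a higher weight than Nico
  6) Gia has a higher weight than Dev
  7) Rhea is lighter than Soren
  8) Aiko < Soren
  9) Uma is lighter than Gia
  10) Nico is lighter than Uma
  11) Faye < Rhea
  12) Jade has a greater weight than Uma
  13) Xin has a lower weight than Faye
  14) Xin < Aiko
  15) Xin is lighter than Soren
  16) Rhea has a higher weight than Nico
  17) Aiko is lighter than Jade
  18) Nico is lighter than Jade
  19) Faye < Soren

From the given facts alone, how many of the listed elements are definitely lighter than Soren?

5

Directly below Soren: Xin, Aiko, Faye, Nico, Rhea.
No other element is forced below Soren by the given relations, so the count is 5.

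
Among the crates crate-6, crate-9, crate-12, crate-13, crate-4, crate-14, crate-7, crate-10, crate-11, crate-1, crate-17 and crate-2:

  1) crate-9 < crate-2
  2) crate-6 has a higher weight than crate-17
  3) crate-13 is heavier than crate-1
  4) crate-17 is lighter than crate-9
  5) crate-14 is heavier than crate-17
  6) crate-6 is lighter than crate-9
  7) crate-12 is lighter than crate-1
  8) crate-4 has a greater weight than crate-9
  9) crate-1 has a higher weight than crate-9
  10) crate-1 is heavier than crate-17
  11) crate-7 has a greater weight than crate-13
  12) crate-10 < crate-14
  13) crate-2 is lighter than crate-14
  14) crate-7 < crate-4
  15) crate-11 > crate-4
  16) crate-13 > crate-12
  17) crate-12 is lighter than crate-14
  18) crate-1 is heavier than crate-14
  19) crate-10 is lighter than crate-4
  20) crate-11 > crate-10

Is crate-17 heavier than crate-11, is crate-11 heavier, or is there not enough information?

crate-11

Following the relations from crate-17: crate-17 < crate-6 < crate-9 < crate-2 < crate-14 < crate-1 < crate-13 < crate-7 < crate-4 < crate-11.
So crate-11 is heavier.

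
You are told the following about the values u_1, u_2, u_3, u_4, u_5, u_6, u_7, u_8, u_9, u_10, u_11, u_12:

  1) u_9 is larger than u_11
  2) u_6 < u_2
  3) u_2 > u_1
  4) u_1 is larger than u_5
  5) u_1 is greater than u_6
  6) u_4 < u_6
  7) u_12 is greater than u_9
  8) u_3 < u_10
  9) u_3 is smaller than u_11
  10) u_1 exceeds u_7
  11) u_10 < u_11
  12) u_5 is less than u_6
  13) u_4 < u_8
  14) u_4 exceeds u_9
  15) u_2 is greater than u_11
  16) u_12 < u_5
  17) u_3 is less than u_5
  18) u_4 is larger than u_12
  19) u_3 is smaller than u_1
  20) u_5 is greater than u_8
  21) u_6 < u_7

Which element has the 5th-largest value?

u_5

The consecutive relations fix a unique order: u_3 < u_10 < u_11 < u_9 < u_12 < u_4 < u_8 < u_5 < u_6 < u_7 < u_1 < u_2.
The 5th largest is u_5.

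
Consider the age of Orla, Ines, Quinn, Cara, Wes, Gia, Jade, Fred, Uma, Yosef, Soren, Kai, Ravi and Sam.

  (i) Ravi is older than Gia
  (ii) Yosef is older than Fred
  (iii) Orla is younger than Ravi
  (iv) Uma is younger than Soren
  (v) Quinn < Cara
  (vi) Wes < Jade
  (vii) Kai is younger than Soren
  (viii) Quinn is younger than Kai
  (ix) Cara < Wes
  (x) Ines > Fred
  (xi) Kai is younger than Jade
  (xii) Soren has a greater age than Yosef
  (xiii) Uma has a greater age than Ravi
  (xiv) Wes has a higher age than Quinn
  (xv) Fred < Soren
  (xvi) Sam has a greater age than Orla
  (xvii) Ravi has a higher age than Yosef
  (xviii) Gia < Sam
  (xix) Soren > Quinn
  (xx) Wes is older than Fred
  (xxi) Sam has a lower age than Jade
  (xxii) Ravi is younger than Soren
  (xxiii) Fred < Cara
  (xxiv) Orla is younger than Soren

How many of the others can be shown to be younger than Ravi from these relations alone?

4

Directly below Ravi: Gia, Orla, Yosef.
One step further: Fred (4 so far).
No other element is forced below Ravi by the given relations, so the count is 4.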